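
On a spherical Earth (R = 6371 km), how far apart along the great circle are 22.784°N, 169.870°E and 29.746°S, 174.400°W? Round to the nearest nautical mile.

3282 nmi

Δλ = -174.400 − 169.870 = -344.270°; wrapped into (−180°, 180°]: 15.730°.
Δφ = -29.746 − 22.784 = -52.530°.
a = sin²(Δφ/2) + cos φ₁ · cos φ₂ · sin²(Δλ/2) = 0.210816.
c = 2·atan2(√a, √(1−a)) = 0.95407 rad → d = 6371·c ≈ 6078.38 km ≈ 3282.06 nmi.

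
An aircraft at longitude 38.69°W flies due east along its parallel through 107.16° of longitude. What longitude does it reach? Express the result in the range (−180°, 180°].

68.47°E

Start at -38.69°; shift +107.16° → +68.47°.
+68.47° already lies in (−180°, 180°].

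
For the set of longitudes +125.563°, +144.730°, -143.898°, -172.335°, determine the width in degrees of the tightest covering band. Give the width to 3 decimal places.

90.539°

Sort the longitudes: -172.335°, -143.898°, +125.563°, +144.730°.
Eastward gaps between consecutive values (wrapping around): 28.437°, 269.461°, 19.167°, 42.935°.
Largest gap = 269.461° ⇒ minimal covering band is its complement: 360° − 269.461° = 90.539°.
Band runs from +125.563° eastward to -143.898°, crossing the antimeridian.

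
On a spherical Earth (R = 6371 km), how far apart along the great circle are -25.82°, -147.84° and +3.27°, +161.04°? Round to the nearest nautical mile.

Δλ = 161.04 − -147.84 = 308.88°; wrapped into (−180°, 180°]: -51.12°.
Δφ = 3.27 − -25.82 = 29.09°.
a = sin²(Δφ/2) + cos φ₁ · cos φ₂ · sin²(Δλ/2) = 0.230369.
c = 2·atan2(√a, √(1−a)) = 1.00123 rad → d = 6371·c ≈ 6378.87 km ≈ 3444.31 nmi.

3444 nmi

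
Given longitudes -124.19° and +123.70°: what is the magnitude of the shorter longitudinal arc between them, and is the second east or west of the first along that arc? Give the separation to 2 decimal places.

112.11° west

Raw difference: 123.70 − -124.19 = 247.89°.
Normalise into (−180°, 180°]: 247.89° − 360° = -112.11°.
Negative ⇒ the second point lies to the west; separation 112.11°.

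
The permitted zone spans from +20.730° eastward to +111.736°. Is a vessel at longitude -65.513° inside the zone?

Band width going east from +20.730° to +111.736°: ((111.736 − 20.730) mod 360) = 91.006°.
Offset of -65.513° east of the west edge: ((-65.513 − 20.730) mod 360) = 273.757°.
273.757° > 91.006° ⇒ outside.

No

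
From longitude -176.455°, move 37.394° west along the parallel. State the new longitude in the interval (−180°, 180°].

Start at -176.455°; shift −37.394° → -213.849°.
-213.849° lies outside (−180°, 180°]; add 360° → +146.151°.

+146.151°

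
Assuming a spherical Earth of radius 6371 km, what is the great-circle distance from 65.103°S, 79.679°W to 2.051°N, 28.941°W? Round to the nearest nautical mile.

Δλ = -28.941 − -79.679 = 50.738°.
Δφ = 2.051 − -65.103 = 67.154°.
a = sin²(Δφ/2) + cos φ₁ · cos φ₂ · sin²(Δλ/2) = 0.383102.
c = 2·atan2(√a, √(1−a)) = 1.33482 rad → d = 6371·c ≈ 8504.11 km ≈ 4591.85 nmi.

4592 nmi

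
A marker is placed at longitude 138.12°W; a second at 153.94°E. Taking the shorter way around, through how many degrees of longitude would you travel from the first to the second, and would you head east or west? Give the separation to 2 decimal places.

Raw difference: 153.94 − -138.12 = 292.06°.
Normalise into (−180°, 180°]: 292.06° − 360° = -67.94°.
Negative ⇒ the second point lies to the west; separation 67.94°.

67.94° west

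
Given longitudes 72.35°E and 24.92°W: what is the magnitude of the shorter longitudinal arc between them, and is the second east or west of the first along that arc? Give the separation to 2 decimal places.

97.27° west

Raw difference: -24.92 − 72.35 = -97.27°.
Normalise into (−180°, 180°]: -97.27° stays -97.27°.
Negative ⇒ the second point lies to the west; separation 97.27°.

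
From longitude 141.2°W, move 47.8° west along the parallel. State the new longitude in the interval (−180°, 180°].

Start at -141.2°; shift −47.8° → -189.0°.
-189.0° lies outside (−180°, 180°]; add 360° → +171.0°.

171.0°E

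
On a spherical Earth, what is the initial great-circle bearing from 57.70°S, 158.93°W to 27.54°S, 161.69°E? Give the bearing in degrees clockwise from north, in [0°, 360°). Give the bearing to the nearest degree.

Δλ = 161.69 − -158.93 = 320.62°; wrapped into (−180°, 180°]: -39.38°.
θ = atan2( sin Δλ · cos φ₂ , cos φ₁ · sin φ₂ − sin φ₁ · cos φ₂ · cos Δλ )
  = atan2(-0.56257, 0.33225) = -59.434° → normalised to [0°, 360°): 300.566°.

301°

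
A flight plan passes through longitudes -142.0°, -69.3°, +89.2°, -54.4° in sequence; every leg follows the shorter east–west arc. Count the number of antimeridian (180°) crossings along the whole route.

0

Leg 1: -142.0° → -69.3°, shortest Δλ = 72.7° (east) — does not cross 180°.
Leg 2: -69.3° → +89.2°, shortest Δλ = 158.5° (east) — does not cross 180°.
Leg 3: +89.2° → -54.4°, shortest Δλ = -143.6° (west) — does not cross 180°.
Total crossings: 0.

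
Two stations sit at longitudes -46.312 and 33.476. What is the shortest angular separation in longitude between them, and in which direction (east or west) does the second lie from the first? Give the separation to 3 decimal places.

79.788° east

Raw difference: 33.476 − -46.312 = 79.788°.
Normalise into (−180°, 180°]: 79.788° stays 79.788°.
Positive ⇒ the second point lies to the east; separation 79.788°.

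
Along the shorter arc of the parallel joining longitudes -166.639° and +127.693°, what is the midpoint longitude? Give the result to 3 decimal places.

Signed shortest Δλ from -166.639° to +127.693° is -65.668°.
Midpoint longitude = -166.639° + (-65.668°)/2 = -166.639° − 32.834° = -199.473°.
Normalise into (−180°, 180°]: +160.527°.
(The naïve average (-166.639 + +127.693)/2 = -19.473° is on the wrong side of the globe.)

+160.527°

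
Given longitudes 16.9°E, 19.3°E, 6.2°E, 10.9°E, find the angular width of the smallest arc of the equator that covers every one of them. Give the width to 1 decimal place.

Sort the longitudes: +6.2°, +10.9°, +16.9°, +19.3°.
Eastward gaps between consecutive values (wrapping around): 4.7°, 6.0°, 2.4°, 346.9°.
Largest gap = 346.9° ⇒ minimal covering band is its complement: 360° − 346.9° = 13.1°.
Band runs from +6.2° eastward to +19.3°.

13.1°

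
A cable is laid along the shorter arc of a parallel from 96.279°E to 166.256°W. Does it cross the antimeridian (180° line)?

Naïve |-166.256 − 96.279| = 262.535° > 180°, so the shorter arc goes the other way round — across 180°.
Signed shortest Δλ = ((-166.256 − 96.279 + 180) mod 360) − 180 = 97.465°.
Going east by 97.465° from +96.279° passes through 180° before reaching -166.256°.

Yes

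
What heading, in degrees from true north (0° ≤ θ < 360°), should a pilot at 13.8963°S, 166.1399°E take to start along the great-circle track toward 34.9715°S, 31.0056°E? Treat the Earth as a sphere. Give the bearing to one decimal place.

219.7°

Δλ = 31.0056 − 166.1399 = -135.1343°.
θ = atan2( sin Δλ · cos φ₂ , cos φ₁ · sin φ₂ − sin φ₁ · cos φ₂ · cos Δλ )
  = atan2(-0.57807, -0.69588) = -140.283° → normalised to [0°, 360°): 219.717°.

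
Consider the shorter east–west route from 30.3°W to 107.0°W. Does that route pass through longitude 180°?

Signed shortest Δλ = ((-107.0 − -30.3 + 180) mod 360) − 180 = -76.7°.
Going west by 76.7° from -30.3° reaches -107.0° without touching 180°.

No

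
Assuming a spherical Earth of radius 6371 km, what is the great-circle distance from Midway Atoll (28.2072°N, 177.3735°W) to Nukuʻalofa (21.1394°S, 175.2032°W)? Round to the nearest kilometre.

5492 km

Δλ = -175.2032 − -177.3735 = 2.1703°.
Δφ = -21.1394 − 28.2072 = -49.3466°.
a = sin²(Δφ/2) + cos φ₁ · cos φ₂ · sin²(Δλ/2) = 0.174554.
c = 2·atan2(√a, √(1−a)) = 0.86204 rad → d = 6371·c ≈ 5492.04 km.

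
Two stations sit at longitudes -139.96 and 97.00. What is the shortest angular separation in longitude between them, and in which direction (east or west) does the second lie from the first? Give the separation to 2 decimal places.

Raw difference: 97.00 − -139.96 = 236.96°.
Normalise into (−180°, 180°]: 236.96° − 360° = -123.04°.
Negative ⇒ the second point lies to the west; separation 123.04°.

123.04° west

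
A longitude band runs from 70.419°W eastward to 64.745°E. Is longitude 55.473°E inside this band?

Yes

Band width going east from -70.419° to +64.745°: ((64.745 − -70.419) mod 360) = 135.164°.
Offset of +55.473° east of the west edge: ((55.473 − -70.419) mod 360) = 125.892°.
125.892° ≤ 135.164° ⇒ inside.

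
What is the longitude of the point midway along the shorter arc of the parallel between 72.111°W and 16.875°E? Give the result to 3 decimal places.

27.618°W

Signed shortest Δλ from -72.111° to +16.875° is +88.986°.
Midpoint longitude = -72.111° + (+88.986°)/2 = -72.111° + 44.493° = -27.618°.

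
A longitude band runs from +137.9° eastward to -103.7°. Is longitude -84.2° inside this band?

Band width going east from +137.9° to -103.7°: ((-103.7 − 137.9) mod 360) = 118.4°.
Offset of -84.2° east of the west edge: ((-84.2 − 137.9) mod 360) = 137.9°.
137.9° > 118.4° ⇒ outside.

No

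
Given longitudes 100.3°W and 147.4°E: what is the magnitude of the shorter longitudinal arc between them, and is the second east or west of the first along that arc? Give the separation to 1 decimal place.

112.3° west

Raw difference: 147.4 − -100.3 = 247.7°.
Normalise into (−180°, 180°]: 247.7° − 360° = -112.3°.
Negative ⇒ the second point lies to the west; separation 112.3°.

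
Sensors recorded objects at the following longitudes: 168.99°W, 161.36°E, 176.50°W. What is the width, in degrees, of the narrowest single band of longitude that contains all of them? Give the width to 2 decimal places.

29.65°

Sort the longitudes: -176.50°, -168.99°, +161.36°.
Eastward gaps between consecutive values (wrapping around): 7.51°, 330.35°, 22.14°.
Largest gap = 330.35° ⇒ minimal covering band is its complement: 360° − 330.35° = 29.65°.
Band runs from +161.36° eastward to -168.99°, crossing the antimeridian.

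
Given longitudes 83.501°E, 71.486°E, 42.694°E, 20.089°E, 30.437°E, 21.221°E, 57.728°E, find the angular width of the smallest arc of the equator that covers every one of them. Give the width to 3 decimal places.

Sort the longitudes: +20.089°, +21.221°, +30.437°, +42.694°, +57.728°, +71.486°, +83.501°.
Eastward gaps between consecutive values (wrapping around): 1.132°, 9.216°, 12.257°, 15.034°, 13.758°, 12.015°, 296.588°.
Largest gap = 296.588° ⇒ minimal covering band is its complement: 360° − 296.588° = 63.412°.
Band runs from +20.089° eastward to +83.501°.

63.412°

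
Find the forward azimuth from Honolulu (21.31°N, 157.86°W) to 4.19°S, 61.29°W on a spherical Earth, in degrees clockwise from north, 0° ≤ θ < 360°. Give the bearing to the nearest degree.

92°

Δλ = -61.29 − -157.86 = 96.57°.
θ = atan2( sin Δλ · cos φ₂ , cos φ₁ · sin φ₂ − sin φ₁ · cos φ₂ · cos Δλ )
  = atan2(0.99078, -0.02660) = 91.538° → normalised to [0°, 360°): 91.538°.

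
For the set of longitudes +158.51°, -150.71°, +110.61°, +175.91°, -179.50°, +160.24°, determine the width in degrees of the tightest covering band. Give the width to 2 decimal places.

Sort the longitudes: -179.50°, -150.71°, +110.61°, +158.51°, +160.24°, +175.91°.
Eastward gaps between consecutive values (wrapping around): 28.79°, 261.32°, 47.90°, 1.73°, 15.67°, 4.59°.
Largest gap = 261.32° ⇒ minimal covering band is its complement: 360° − 261.32° = 98.68°.
Band runs from +110.61° eastward to -150.71°, crossing the antimeridian.

98.68°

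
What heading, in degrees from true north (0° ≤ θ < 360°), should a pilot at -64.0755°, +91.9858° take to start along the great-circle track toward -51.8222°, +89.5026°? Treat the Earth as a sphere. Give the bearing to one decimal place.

352.8°

Δλ = 89.5026 − 91.9858 = -2.4832°.
θ = atan2( sin Δλ · cos φ₂ , cos φ₁ · sin φ₂ − sin φ₁ · cos φ₂ · cos Δλ )
  = atan2(-0.02678, 0.21171) = -7.209° → normalised to [0°, 360°): 352.791°.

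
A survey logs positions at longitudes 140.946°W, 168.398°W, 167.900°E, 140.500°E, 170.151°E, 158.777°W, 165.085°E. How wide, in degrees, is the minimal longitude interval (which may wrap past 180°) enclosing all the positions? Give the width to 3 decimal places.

78.554°

Sort the longitudes: -168.398°, -158.777°, -140.946°, +140.500°, +165.085°, +167.900°, +170.151°.
Eastward gaps between consecutive values (wrapping around): 9.621°, 17.831°, 281.446°, 24.585°, 2.815°, 2.251°, 21.451°.
Largest gap = 281.446° ⇒ minimal covering band is its complement: 360° − 281.446° = 78.554°.
Band runs from +140.500° eastward to -140.946°, crossing the antimeridian.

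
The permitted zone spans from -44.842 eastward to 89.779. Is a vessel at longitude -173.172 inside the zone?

No

Band width going east from -44.842° to +89.779°: ((89.779 − -44.842) mod 360) = 134.621°.
Offset of -173.172° east of the west edge: ((-173.172 − -44.842) mod 360) = 231.670°.
231.670° > 134.621° ⇒ outside.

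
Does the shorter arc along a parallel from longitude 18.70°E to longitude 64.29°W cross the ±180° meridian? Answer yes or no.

No

Signed shortest Δλ = ((-64.29 − 18.70 + 180) mod 360) − 180 = -82.99°.
Going west by 82.99° from +18.70° reaches -64.29° without touching 180°.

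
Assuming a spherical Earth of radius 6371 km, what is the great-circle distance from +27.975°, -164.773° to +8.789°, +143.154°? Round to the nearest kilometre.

Δλ = 143.154 − -164.773 = 307.927°; wrapped into (−180°, 180°]: -52.073°.
Δφ = 8.789 − 27.975 = -19.186°.
a = sin²(Δφ/2) + cos φ₁ · cos φ₂ · sin²(Δλ/2) = 0.195932.
c = 2·atan2(√a, √(1−a)) = 0.91709 rad → d = 6371·c ≈ 5842.75 km.

5843 km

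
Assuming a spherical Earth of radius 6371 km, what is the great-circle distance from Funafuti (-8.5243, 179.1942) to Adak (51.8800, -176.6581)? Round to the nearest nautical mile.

Δλ = -176.6581 − 179.1942 = -355.8523°; wrapped into (−180°, 180°]: 4.1477°.
Δφ = 51.8800 − -8.5243 = 60.4043°.
a = sin²(Δφ/2) + cos φ₁ · cos φ₂ · sin²(Δλ/2) = 0.253861.
c = 2·atan2(√a, √(1−a)) = 1.05609 rad → d = 6371·c ≈ 6728.36 km ≈ 3633.02 nmi.

3633 nmi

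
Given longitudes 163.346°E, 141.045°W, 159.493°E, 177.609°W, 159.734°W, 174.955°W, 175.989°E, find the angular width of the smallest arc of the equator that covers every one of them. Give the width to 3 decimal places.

59.462°

Sort the longitudes: -177.609°, -174.955°, -159.734°, -141.045°, +159.493°, +163.346°, +175.989°.
Eastward gaps between consecutive values (wrapping around): 2.654°, 15.221°, 18.689°, 300.538°, 3.853°, 12.643°, 6.402°.
Largest gap = 300.538° ⇒ minimal covering band is its complement: 360° − 300.538° = 59.462°.
Band runs from +159.493° eastward to -141.045°, crossing the antimeridian.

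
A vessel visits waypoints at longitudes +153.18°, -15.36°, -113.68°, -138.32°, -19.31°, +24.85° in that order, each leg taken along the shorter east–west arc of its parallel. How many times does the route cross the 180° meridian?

0

Leg 1: +153.18° → -15.36°, shortest Δλ = -168.54° (west) — does not cross 180°.
Leg 2: -15.36° → -113.68°, shortest Δλ = -98.32° (west) — does not cross 180°.
Leg 3: -113.68° → -138.32°, shortest Δλ = -24.64° (west) — does not cross 180°.
Leg 4: -138.32° → -19.31°, shortest Δλ = 119.01° (east) — does not cross 180°.
Leg 5: -19.31° → +24.85°, shortest Δλ = 44.16° (east) — does not cross 180°.
Total crossings: 0.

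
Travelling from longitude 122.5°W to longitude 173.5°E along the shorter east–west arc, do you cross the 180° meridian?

Naïve |173.5 − -122.5| = 296.0° > 180°, so the shorter arc goes the other way round — across 180°.
Signed shortest Δλ = ((173.5 − -122.5 + 180) mod 360) − 180 = -64.0°.
Going west by 64.0° from -122.5° passes through 180° before reaching +173.5°.

Yes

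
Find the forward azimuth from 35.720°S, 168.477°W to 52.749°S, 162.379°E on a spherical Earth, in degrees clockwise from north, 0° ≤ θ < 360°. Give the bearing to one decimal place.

Δλ = 162.379 − -168.477 = 330.856°; wrapped into (−180°, 180°]: -29.144°.
θ = atan2( sin Δλ · cos φ₂ , cos φ₁ · sin φ₂ − sin φ₁ · cos φ₂ · cos Δλ )
  = atan2(-0.29479, -0.33760) = -138.873° → normalised to [0°, 360°): 221.127°.

221.1°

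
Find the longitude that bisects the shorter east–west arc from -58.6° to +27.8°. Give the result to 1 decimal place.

Signed shortest Δλ from -58.6° to +27.8° is +86.4°.
Midpoint longitude = -58.6° + (+86.4°)/2 = -58.6° + 43.2° = -15.4°.

-15.4°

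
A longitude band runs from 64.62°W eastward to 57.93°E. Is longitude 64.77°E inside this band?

No

Band width going east from -64.62° to +57.93°: ((57.93 − -64.62) mod 360) = 122.55°.
Offset of +64.77° east of the west edge: ((64.77 − -64.62) mod 360) = 129.39°.
129.39° > 122.55° ⇒ outside.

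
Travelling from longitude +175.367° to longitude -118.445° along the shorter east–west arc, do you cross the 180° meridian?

Naïve |-118.445 − 175.367| = 293.812° > 180°, so the shorter arc goes the other way round — across 180°.
Signed shortest Δλ = ((-118.445 − 175.367 + 180) mod 360) − 180 = 66.188°.
Going east by 66.188° from +175.367° passes through 180° before reaching -118.445°.

Yes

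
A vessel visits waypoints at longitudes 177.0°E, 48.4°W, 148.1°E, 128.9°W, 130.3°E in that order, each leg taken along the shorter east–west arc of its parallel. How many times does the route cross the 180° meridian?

Leg 1: +177.0° → -48.4°, shortest Δλ = 134.6° (east) — crosses 180°.
Leg 2: -48.4° → +148.1°, shortest Δλ = -163.5° (west) — crosses 180°.
Leg 3: +148.1° → -128.9°, shortest Δλ = 83.0° (east) — crosses 180°.
Leg 4: -128.9° → +130.3°, shortest Δλ = -100.8° (west) — crosses 180°.
Total crossings: 4.

4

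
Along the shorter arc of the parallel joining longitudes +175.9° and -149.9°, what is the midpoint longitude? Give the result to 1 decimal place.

Signed shortest Δλ from +175.9° to -149.9° is +34.2°.
Midpoint longitude = +175.9° + (+34.2°)/2 = +175.9° + 17.1° = +193.0°.
Normalise into (−180°, 180°]: -167.0°.
(The naïve average (+175.9 + -149.9)/2 = 13.0° is on the wrong side of the globe.)

-167.0°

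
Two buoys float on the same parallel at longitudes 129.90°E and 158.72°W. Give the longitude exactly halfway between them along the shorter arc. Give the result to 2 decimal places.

165.59°E

Signed shortest Δλ from +129.90° to -158.72° is +71.38°.
Midpoint longitude = +129.90° + (+71.38°)/2 = +129.90° + 35.69° = +165.59°.
(The naïve average (+129.90 + -158.72)/2 = -14.41° is on the wrong side of the globe.)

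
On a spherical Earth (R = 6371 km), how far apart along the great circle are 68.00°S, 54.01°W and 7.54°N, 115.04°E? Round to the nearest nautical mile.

7151 nmi

Δλ = 115.04 − -54.01 = 169.05°.
Δφ = 7.54 − -68.00 = 75.54°.
a = sin²(Δφ/2) + cos φ₁ · cos φ₂ · sin²(Δλ/2) = 0.743135.
c = 2·atan2(√a, √(1−a)) = 2.07861 rad → d = 6371·c ≈ 13242.84 km ≈ 7150.56 nmi.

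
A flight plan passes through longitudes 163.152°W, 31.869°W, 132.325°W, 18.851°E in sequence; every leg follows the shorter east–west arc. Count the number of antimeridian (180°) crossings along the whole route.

0

Leg 1: -163.152° → -31.869°, shortest Δλ = 131.283° (east) — does not cross 180°.
Leg 2: -31.869° → -132.325°, shortest Δλ = -100.456° (west) — does not cross 180°.
Leg 3: -132.325° → +18.851°, shortest Δλ = 151.176° (east) — does not cross 180°.
Total crossings: 0.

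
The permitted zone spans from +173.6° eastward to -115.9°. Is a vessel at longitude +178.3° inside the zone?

Yes

Band width going east from +173.6° to -115.9°: ((-115.9 − 173.6) mod 360) = 70.5°.
Offset of +178.3° east of the west edge: ((178.3 − 173.6) mod 360) = 4.7°.
4.7° ≤ 70.5° ⇒ inside.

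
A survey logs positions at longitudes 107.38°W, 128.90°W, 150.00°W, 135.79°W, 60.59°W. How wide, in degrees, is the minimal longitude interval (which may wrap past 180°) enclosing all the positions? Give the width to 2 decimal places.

Sort the longitudes: -150.00°, -135.79°, -128.90°, -107.38°, -60.59°.
Eastward gaps between consecutive values (wrapping around): 14.21°, 6.89°, 21.52°, 46.79°, 270.59°.
Largest gap = 270.59° ⇒ minimal covering band is its complement: 360° − 270.59° = 89.41°.
Band runs from -150.00° eastward to -60.59°.

89.41°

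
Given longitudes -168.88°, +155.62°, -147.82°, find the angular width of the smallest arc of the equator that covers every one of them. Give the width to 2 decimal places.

Sort the longitudes: -168.88°, -147.82°, +155.62°.
Eastward gaps between consecutive values (wrapping around): 21.06°, 303.44°, 35.50°.
Largest gap = 303.44° ⇒ minimal covering band is its complement: 360° − 303.44° = 56.56°.
Band runs from +155.62° eastward to -147.82°, crossing the antimeridian.

56.56°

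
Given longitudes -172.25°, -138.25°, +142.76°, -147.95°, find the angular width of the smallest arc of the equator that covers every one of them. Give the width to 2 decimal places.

Sort the longitudes: -172.25°, -147.95°, -138.25°, +142.76°.
Eastward gaps between consecutive values (wrapping around): 24.30°, 9.70°, 281.01°, 44.99°.
Largest gap = 281.01° ⇒ minimal covering band is its complement: 360° − 281.01° = 78.99°.
Band runs from +142.76° eastward to -138.25°, crossing the antimeridian.

78.99°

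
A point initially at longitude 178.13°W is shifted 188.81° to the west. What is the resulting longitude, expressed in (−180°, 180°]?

Start at -178.13°; shift −188.81° → -366.94°.
-366.94° lies outside (−180°, 180°]; add 360° → -6.94°.

6.94°W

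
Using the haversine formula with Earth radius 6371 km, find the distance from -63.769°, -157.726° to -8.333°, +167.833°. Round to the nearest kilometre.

6740 km

Δλ = 167.833 − -157.726 = 325.559°; wrapped into (−180°, 180°]: -34.441°.
Δφ = -8.333 − -63.769 = 55.436°.
a = sin²(Δφ/2) + cos φ₁ · cos φ₂ · sin²(Δλ/2) = 0.254666.
c = 2·atan2(√a, √(1−a)) = 1.05794 rad → d = 6371·c ≈ 6740.14 km.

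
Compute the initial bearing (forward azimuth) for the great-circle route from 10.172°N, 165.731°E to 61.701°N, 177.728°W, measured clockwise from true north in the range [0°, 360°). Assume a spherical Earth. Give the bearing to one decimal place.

Δλ = -177.728 − 165.731 = -343.459°; wrapped into (−180°, 180°]: 16.541°.
θ = atan2( sin Δλ · cos φ₂ , cos φ₁ · sin φ₂ − sin φ₁ · cos φ₂ · cos Δλ )
  = atan2(0.13497, 0.78639) = 9.739° → normalised to [0°, 360°): 9.739°.

9.7°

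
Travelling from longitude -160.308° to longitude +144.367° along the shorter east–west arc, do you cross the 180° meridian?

Yes

Naïve |144.367 − -160.308| = 304.675° > 180°, so the shorter arc goes the other way round — across 180°.
Signed shortest Δλ = ((144.367 − -160.308 + 180) mod 360) − 180 = -55.325°.
Going west by 55.325° from -160.308° passes through 180° before reaching +144.367°.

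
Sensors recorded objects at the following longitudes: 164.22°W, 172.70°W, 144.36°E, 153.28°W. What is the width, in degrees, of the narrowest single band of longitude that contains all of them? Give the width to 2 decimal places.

Sort the longitudes: -172.70°, -164.22°, -153.28°, +144.36°.
Eastward gaps between consecutive values (wrapping around): 8.48°, 10.94°, 297.64°, 42.94°.
Largest gap = 297.64° ⇒ minimal covering band is its complement: 360° − 297.64° = 62.36°.
Band runs from +144.36° eastward to -153.28°, crossing the antimeridian.

62.36°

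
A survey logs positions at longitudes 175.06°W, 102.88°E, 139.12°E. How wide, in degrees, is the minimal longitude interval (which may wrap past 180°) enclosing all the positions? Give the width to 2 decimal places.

82.06°

Sort the longitudes: -175.06°, +102.88°, +139.12°.
Eastward gaps between consecutive values (wrapping around): 277.94°, 36.24°, 45.82°.
Largest gap = 277.94° ⇒ minimal covering band is its complement: 360° − 277.94° = 82.06°.
Band runs from +102.88° eastward to -175.06°, crossing the antimeridian.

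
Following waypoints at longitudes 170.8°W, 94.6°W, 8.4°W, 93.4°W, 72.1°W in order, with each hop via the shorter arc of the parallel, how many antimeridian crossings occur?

Leg 1: -170.8° → -94.6°, shortest Δλ = 76.2° (east) — does not cross 180°.
Leg 2: -94.6° → -8.4°, shortest Δλ = 86.2° (east) — does not cross 180°.
Leg 3: -8.4° → -93.4°, shortest Δλ = -85.0° (west) — does not cross 180°.
Leg 4: -93.4° → -72.1°, shortest Δλ = 21.3° (east) — does not cross 180°.
Total crossings: 0.

0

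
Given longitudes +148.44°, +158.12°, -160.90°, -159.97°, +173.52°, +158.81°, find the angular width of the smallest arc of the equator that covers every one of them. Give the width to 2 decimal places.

Sort the longitudes: -160.90°, -159.97°, +148.44°, +158.12°, +158.81°, +173.52°.
Eastward gaps between consecutive values (wrapping around): 0.93°, 308.41°, 9.68°, 0.69°, 14.71°, 25.58°.
Largest gap = 308.41° ⇒ minimal covering band is its complement: 360° − 308.41° = 51.59°.
Band runs from +148.44° eastward to -159.97°, crossing the antimeridian.

51.59°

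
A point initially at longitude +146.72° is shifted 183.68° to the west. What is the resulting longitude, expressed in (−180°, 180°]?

Start at +146.72°; shift −183.68° → -36.96°.
-36.96° already lies in (−180°, 180°].

-36.96°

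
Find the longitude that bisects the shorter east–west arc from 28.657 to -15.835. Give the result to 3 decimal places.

Signed shortest Δλ from +28.657° to -15.835° is -44.492°.
Midpoint longitude = +28.657° + (-44.492°)/2 = +28.657° − 22.246° = +6.411°.

+6.411°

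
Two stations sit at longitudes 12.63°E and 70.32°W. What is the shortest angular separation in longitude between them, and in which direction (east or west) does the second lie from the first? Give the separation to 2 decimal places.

82.95° west

Raw difference: -70.32 − 12.63 = -82.95°.
Normalise into (−180°, 180°]: -82.95° stays -82.95°.
Negative ⇒ the second point lies to the west; separation 82.95°.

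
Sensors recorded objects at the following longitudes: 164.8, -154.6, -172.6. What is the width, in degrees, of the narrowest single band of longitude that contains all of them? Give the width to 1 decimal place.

Sort the longitudes: -172.6°, -154.6°, +164.8°.
Eastward gaps between consecutive values (wrapping around): 18.0°, 319.4°, 22.6°.
Largest gap = 319.4° ⇒ minimal covering band is its complement: 360° − 319.4° = 40.6°.
Band runs from +164.8° eastward to -154.6°, crossing the antimeridian.

40.6°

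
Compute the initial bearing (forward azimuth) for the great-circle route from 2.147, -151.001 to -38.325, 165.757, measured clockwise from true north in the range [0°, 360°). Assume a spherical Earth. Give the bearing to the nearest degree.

220°

Δλ = 165.757 − -151.001 = 316.758°; wrapped into (−180°, 180°]: -43.242°.
θ = atan2( sin Δλ · cos φ₂ , cos φ₁ · sin φ₂ − sin φ₁ · cos φ₂ · cos Δλ )
  = atan2(-0.53745, -0.64110) = -140.026° → normalised to [0°, 360°): 219.974°.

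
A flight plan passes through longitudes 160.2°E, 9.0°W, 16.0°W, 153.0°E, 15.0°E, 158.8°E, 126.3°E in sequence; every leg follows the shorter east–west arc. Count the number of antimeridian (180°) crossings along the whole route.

0

Leg 1: +160.2° → -9.0°, shortest Δλ = -169.2° (west) — does not cross 180°.
Leg 2: -9.0° → -16.0°, shortest Δλ = -7.0° (west) — does not cross 180°.
Leg 3: -16.0° → +153.0°, shortest Δλ = 169.0° (east) — does not cross 180°.
Leg 4: +153.0° → +15.0°, shortest Δλ = -138.0° (west) — does not cross 180°.
Leg 5: +15.0° → +158.8°, shortest Δλ = 143.8° (east) — does not cross 180°.
Leg 6: +158.8° → +126.3°, shortest Δλ = -32.5° (west) — does not cross 180°.
Total crossings: 0.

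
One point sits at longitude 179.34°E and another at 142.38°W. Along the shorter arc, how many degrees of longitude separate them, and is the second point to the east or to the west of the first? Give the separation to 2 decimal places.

Raw difference: -142.38 − 179.34 = -321.72°.
Normalise into (−180°, 180°]: -321.72° + 360° = 38.28°.
Positive ⇒ the second point lies to the east; separation 38.28°.

38.28° east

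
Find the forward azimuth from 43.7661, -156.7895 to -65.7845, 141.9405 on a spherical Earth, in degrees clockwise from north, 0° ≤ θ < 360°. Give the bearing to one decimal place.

204.3°

Δλ = 141.9405 − -156.7895 = 298.7300°; wrapped into (−180°, 180°]: -61.2700°.
θ = atan2( sin Δλ · cos φ₂ , cos φ₁ · sin φ₂ − sin φ₁ · cos φ₂ · cos Δλ )
  = atan2(-0.35968, -0.79501) = -155.657° → normalised to [0°, 360°): 204.343°.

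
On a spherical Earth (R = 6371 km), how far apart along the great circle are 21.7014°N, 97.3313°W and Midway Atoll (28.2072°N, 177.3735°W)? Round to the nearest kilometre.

7957 km

Δλ = -177.3735 − -97.3313 = -80.0422°.
Δφ = 28.2072 − 21.7014 = 6.5058°.
a = sin²(Δφ/2) + cos φ₁ · cos φ₂ · sin²(Δλ/2) = 0.341819.
c = 2·atan2(√a, √(1−a)) = 1.24890 rad → d = 6371·c ≈ 7956.77 km.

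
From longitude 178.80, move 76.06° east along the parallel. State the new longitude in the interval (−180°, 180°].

Start at +178.80°; shift +76.06° → +254.86°.
+254.86° lies outside (−180°, 180°]; subtract 360° → -105.14°.

-105.14°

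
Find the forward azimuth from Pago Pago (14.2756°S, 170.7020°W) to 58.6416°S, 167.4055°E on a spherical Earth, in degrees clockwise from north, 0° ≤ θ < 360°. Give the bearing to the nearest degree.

Δλ = 167.4055 − -170.7020 = 338.1075°; wrapped into (−180°, 180°]: -21.8925°.
θ = atan2( sin Δλ · cos φ₂ , cos φ₁ · sin φ₂ − sin φ₁ · cos φ₂ · cos Δλ )
  = atan2(-0.19404, -0.70849) = -164.684° → normalised to [0°, 360°): 195.316°.

195°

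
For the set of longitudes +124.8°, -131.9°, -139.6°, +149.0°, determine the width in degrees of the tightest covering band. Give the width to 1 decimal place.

Sort the longitudes: -139.6°, -131.9°, +124.8°, +149.0°.
Eastward gaps between consecutive values (wrapping around): 7.7°, 256.7°, 24.2°, 71.4°.
Largest gap = 256.7° ⇒ minimal covering band is its complement: 360° − 256.7° = 103.3°.
Band runs from +124.8° eastward to -131.9°, crossing the antimeridian.

103.3°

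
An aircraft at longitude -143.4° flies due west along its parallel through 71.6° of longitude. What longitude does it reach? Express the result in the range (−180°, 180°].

+145.0°

Start at -143.4°; shift −71.6° → -215.0°.
-215.0° lies outside (−180°, 180°]; add 360° → +145.0°.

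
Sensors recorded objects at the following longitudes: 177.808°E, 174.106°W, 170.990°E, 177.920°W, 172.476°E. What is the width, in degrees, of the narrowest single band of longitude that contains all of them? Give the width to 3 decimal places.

14.904°

Sort the longitudes: -177.920°, -174.106°, +170.990°, +172.476°, +177.808°.
Eastward gaps between consecutive values (wrapping around): 3.814°, 345.096°, 1.486°, 5.332°, 4.272°.
Largest gap = 345.096° ⇒ minimal covering band is its complement: 360° − 345.096° = 14.904°.
Band runs from +170.990° eastward to -174.106°, crossing the antimeridian.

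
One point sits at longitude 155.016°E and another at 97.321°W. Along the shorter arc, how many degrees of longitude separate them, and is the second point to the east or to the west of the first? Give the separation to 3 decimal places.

107.663° east

Raw difference: -97.321 − 155.016 = -252.337°.
Normalise into (−180°, 180°]: -252.337° + 360° = 107.663°.
Positive ⇒ the second point lies to the east; separation 107.663°.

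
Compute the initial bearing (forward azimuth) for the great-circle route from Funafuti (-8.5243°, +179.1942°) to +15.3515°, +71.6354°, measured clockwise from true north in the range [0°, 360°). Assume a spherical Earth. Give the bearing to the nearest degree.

283°

Δλ = 71.6354 − 179.1942 = -107.5588°.
θ = atan2( sin Δλ · cos φ₂ , cos φ₁ · sin φ₂ − sin φ₁ · cos φ₂ · cos Δλ )
  = atan2(-0.91939, 0.21869) = -76.620° → normalised to [0°, 360°): 283.380°.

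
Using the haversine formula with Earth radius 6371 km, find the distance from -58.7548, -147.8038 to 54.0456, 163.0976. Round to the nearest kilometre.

13290 km

Δλ = 163.0976 − -147.8038 = 310.9014°; wrapped into (−180°, 180°]: -49.0986°.
Δφ = 54.0456 − -58.7548 = 112.8004°.
a = sin²(Δφ/2) + cos φ₁ · cos φ₂ · sin²(Δλ/2) = 0.746333.
c = 2·atan2(√a, √(1−a)) = 2.08595 rad → d = 6371·c ≈ 13289.56 km.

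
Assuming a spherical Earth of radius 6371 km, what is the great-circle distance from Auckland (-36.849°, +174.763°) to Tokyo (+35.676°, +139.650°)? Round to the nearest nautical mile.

4774 nmi

Δλ = 139.650 − 174.763 = -35.113°.
Δφ = 35.676 − -36.849 = 72.525°.
a = sin²(Δφ/2) + cos φ₁ · cos φ₂ · sin²(Δλ/2) = 0.409003.
c = 2·atan2(√a, √(1−a)) = 1.38778 rad → d = 6371·c ≈ 8841.56 km ≈ 4774.06 nmi.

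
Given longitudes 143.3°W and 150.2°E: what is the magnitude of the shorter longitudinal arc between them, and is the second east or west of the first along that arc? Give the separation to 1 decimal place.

66.5° west

Raw difference: 150.2 − -143.3 = 293.5°.
Normalise into (−180°, 180°]: 293.5° − 360° = -66.5°.
Negative ⇒ the second point lies to the west; separation 66.5°.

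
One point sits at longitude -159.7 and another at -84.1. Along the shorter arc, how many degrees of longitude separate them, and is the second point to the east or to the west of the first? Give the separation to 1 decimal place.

Raw difference: -84.1 − -159.7 = 75.6°.
Normalise into (−180°, 180°]: 75.6° stays 75.6°.
Positive ⇒ the second point lies to the east; separation 75.6°.

75.6° east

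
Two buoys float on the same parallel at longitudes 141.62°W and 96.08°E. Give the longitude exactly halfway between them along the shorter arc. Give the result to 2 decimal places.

Signed shortest Δλ from -141.62° to +96.08° is -122.30°.
Midpoint longitude = -141.62° + (-122.30°)/2 = -141.62° − 61.15° = -202.77°.
Normalise into (−180°, 180°]: +157.23°.
(The naïve average (-141.62 + +96.08)/2 = -22.77° is on the wrong side of the globe.)

157.23°E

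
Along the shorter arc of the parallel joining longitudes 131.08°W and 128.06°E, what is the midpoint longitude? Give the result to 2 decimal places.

178.49°E

Signed shortest Δλ from -131.08° to +128.06° is -100.86°.
Midpoint longitude = -131.08° + (-100.86°)/2 = -131.08° − 50.43° = -181.51°.
Normalise into (−180°, 180°]: +178.49°.
(The naïve average (-131.08 + +128.06)/2 = -1.51° is on the wrong side of the globe.)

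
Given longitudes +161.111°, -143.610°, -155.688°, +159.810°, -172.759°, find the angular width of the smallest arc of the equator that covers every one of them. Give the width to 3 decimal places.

56.580°

Sort the longitudes: -172.759°, -155.688°, -143.610°, +159.810°, +161.111°.
Eastward gaps between consecutive values (wrapping around): 17.071°, 12.078°, 303.420°, 1.301°, 26.130°.
Largest gap = 303.420° ⇒ minimal covering band is its complement: 360° − 303.420° = 56.580°.
Band runs from +159.810° eastward to -143.610°, crossing the antimeridian.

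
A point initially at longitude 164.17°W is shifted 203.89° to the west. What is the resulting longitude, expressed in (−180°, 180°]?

8.06°W

Start at -164.17°; shift −203.89° → -368.06°.
-368.06° lies outside (−180°, 180°]; add 360° → -8.06°.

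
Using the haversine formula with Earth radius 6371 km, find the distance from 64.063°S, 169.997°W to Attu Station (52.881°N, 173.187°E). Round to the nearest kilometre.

13085 km

Δλ = 173.187 − -169.997 = 343.184°; wrapped into (−180°, 180°]: -16.816°.
Δφ = 52.881 − -64.063 = 116.944°.
a = sin²(Δφ/2) + cos φ₁ · cos φ₂ · sin²(Δλ/2) = 0.732203.
c = 2·atan2(√a, √(1−a)) = 2.05376 rad → d = 6371·c ≈ 13084.51 km.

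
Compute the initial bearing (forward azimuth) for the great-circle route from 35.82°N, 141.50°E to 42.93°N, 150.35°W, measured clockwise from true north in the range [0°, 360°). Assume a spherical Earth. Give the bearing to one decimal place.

Δλ = -150.35 − 141.50 = -291.85°; wrapped into (−180°, 180°]: 68.15°.
θ = atan2( sin Δλ · cos φ₂ , cos φ₁ · sin φ₂ − sin φ₁ · cos φ₂ · cos Δλ )
  = atan2(0.67959, 0.39280) = 59.972° → normalised to [0°, 360°): 59.972°.

60.0°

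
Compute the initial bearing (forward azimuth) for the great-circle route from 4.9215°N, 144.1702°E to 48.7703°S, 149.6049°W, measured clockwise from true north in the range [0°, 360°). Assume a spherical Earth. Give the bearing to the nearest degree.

Δλ = -149.6049 − 144.1702 = -293.7751°; wrapped into (−180°, 180°]: 66.2249°.
θ = atan2( sin Δλ · cos φ₂ , cos φ₁ · sin φ₂ − sin φ₁ · cos φ₂ · cos Δλ )
  = atan2(0.60315, -0.77210) = 142.004° → normalised to [0°, 360°): 142.004°.

142°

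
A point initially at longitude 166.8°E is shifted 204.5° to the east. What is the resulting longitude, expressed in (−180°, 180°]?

Start at +166.8°; shift +204.5° → +371.3°.
+371.3° lies outside (−180°, 180°]; subtract 360° → +11.3°.

11.3°E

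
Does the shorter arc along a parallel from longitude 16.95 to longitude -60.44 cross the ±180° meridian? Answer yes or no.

No

Signed shortest Δλ = ((-60.44 − 16.95 + 180) mod 360) − 180 = -77.39°.
Going west by 77.39° from +16.95° reaches -60.44° without touching 180°.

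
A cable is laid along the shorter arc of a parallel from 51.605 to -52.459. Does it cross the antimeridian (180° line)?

No

Signed shortest Δλ = ((-52.459 − 51.605 + 180) mod 360) − 180 = -104.064°.
Going west by 104.064° from +51.605° reaches -52.459° without touching 180°.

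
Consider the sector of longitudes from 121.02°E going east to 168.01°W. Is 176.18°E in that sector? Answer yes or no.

Band width going east from +121.02° to -168.01°: ((-168.01 − 121.02) mod 360) = 70.97°.
Offset of +176.18° east of the west edge: ((176.18 − 121.02) mod 360) = 55.16°.
55.16° ≤ 70.97° ⇒ inside.

Yes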